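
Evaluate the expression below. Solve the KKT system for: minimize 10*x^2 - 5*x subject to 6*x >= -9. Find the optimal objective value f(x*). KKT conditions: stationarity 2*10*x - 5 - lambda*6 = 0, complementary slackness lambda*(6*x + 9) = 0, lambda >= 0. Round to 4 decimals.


Step 1: Try lambda = 0 (constraint inactive).
Stationarity: 2*10*x - 5 = 0
x* = 5/(2*10) = 0.25
Check constraint: 6*0.25 = 1.5 >= -9 -- satisfied.
Step 2: Compute optimal value.
f(x*) = 10*0.25^2 - 5*0.25 = -0.625


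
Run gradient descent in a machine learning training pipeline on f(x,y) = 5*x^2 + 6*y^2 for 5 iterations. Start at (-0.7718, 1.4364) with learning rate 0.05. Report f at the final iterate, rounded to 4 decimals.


Gradient descent on f(x,y) = 5*x^2 + 6*y^2.
Starting point: (-0.7718, 1.4364), alpha = 0.05
Step 1: grad_x = 2*5*-0.7718 = -7.718, grad_y = 2*6*1.4364 = 17.2368
  x_1 = -0.7718 - 0.05*-7.718 = -0.3859
  y_1 = 1.4364 - 0.05*17.2368 = 0.5746
Step 2: grad_x = 2*5*-0.3859 = -3.859, grad_y = 2*6*0.5746 = 6.8947
  x_2 = -0.3859 - 0.05*-3.859 = -0.193
  y_2 = 0.5746 - 0.05*6.8947 = 0.2298
Step 3: grad_x = 2*5*-0.193 = -1.9295, grad_y = 2*6*0.2298 = 2.7579
  x_3 = -0.193 - 0.05*-1.9295 = -0.0965
  y_3 = 0.2298 - 0.05*2.7579 = 0.0919
Step 4: grad_x = 2*5*-0.0965 = -0.9648, grad_y = 2*6*0.0919 = 1.1032
  x_4 = -0.0965 - 0.05*-0.9648 = -0.0482
  y_4 = 0.0919 - 0.05*1.1032 = 0.0368
Step 5: grad_x = 2*5*-0.0482 = -0.4824, grad_y = 2*6*0.0368 = 0.4413
  x_5 = -0.0482 - 0.05*-0.4824 = -0.0241
  y_5 = 0.0368 - 0.05*0.4413 = 0.0147
f(-0.0241, 0.0147) = 5*(-0.0241)^2 + 6*0.0147^2 = 0.0042


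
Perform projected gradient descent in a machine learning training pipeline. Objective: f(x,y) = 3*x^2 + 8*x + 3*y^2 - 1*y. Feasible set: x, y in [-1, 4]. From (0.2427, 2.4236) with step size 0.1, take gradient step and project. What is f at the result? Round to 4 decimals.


Step 1: Compute gradient at (0.2427, 2.4236).
grad_x = 2*3*0.2427 + 8 = 9.4562
grad_y = 2*3*2.4236 - 1 = 13.5416
Step 2: Gradient step.
x_raw = 0.2427 - 0.1*9.4562 = -0.7029
y_raw = 2.4236 - 0.1*13.5416 = 1.0694
Step 3: Project onto [-1, 4].
x_proj = clip(-0.7029) = -0.7029
y_proj = clip(1.0694) = 1.0694
Step 4: Evaluate f.
f(-0.7029, 1.0694) = -1.7794


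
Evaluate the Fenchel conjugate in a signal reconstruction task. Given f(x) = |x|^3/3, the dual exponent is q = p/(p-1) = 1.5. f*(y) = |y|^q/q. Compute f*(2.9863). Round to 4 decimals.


The conjugate exponent q satisfies 1/p + 1/q = 1.
p = 3, so q = 3/(3 - 1) = 1.5
|y|^q = 2.9863^1.5 = 5.1606
f*(2.9863) = 5.1606 / 1.5 = 3.4404


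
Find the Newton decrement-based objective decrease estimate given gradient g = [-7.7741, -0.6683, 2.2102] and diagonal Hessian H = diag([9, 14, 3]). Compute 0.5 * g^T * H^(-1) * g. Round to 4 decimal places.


Step 1: H is diagonal, so H^(-1) * g = [-0.8638, -0.0477, 0.7367].
Step 2: g^T H^(-1) g = sum_i g_i^2 / H_ii
  = (-7.7741)^2/9 + (-0.6683)^2/14 + (2.2102)^2/3
  = 6.7152 + 0.0319 + 1.6283 = 8.3754
Step 3: Objective decrease = 0.5 * g^T H^(-1) g = 4.1877


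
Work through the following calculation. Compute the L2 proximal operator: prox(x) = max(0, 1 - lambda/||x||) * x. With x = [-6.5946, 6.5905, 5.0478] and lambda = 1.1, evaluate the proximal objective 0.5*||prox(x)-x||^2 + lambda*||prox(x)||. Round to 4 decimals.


Step 1: Compute ||x||.
||x|| = 10.6021
Step 2: Compute scaling factor.
scale = max(0, 1 - 1.1/10.6021) = 0.8962
Step 3: prox(x) = [-5.9104, 5.9067, 4.5241]
||prox(x)|| = 9.5021
Step 4: Proximal objective.
0.5*||prox-x||^2 = 0.605
lambda*||prox|| = 10.4523
Total = 11.0573


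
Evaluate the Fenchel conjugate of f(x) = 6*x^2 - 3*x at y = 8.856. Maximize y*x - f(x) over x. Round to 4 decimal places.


f*(y) = sup_x {y*x - a*x^2 - b*x} = sup_x {(y-b)*x - a*x^2}
FOC: (y - b) - 2a*x = 0 => x* = (y - b)/(2a)
x* = (8.856 + 3)/(2*6) = 0.988
f*(8.856) = (y-b)^2/(4a) = (8.856 + 3)^2/(4*6)
= 140.5647/24 = 5.8569


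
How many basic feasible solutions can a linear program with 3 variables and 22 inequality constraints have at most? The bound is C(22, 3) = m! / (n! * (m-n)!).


Each vertex corresponds to some choice of n active constraints out of m, so the number of vertices is at most C(m, n) = m! / (n!(m-n)!).
m = 22, n = 3
Numerator: 22 * 21 * 20
Denominator: 3! = 6
C(22, 3) = 1540


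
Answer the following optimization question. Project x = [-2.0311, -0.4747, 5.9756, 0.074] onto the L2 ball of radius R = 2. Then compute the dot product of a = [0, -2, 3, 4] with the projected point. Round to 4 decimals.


Step 1: Compute ||x|| (intermediates to 6 decimals).
||x|| = sqrt((-2.0311)^2 + (-0.4747)^2 + 5.9756^2 + 0.074^2) = 6.329611
Step 2: Project.
Since ||x|| > R, scale = R/||x|| = 2/6.329611 = 0.315975, proj(x) = scale * x
proj(x) = [-0.641777, -0.149993, 1.88814, 0.023382]
Step 3: Dot product.
a^T * proj(x) = 0*(-0.641777) - 2*(-0.149993) + 3*1.88814 + 4*0.023382 = 6.0579


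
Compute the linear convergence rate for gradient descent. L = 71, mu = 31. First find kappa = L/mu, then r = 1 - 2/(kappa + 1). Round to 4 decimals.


Step 1: Compute the condition number.
kappa = L/mu = 71/31 = 2.2903
Step 2: Compute the convergence rate.
r = 1 - 2/(kappa + 1) = 1 - 2*mu/(L + mu) = (L - mu)/(L + mu) = 40/102 = 0.3922


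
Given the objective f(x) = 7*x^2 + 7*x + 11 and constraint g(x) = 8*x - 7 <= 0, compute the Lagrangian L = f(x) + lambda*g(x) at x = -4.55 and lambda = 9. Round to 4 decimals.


Step 1: Evaluate f(x).
f(-4.55) = 7*(-4.55)^2 + 7*(-4.55) + 11 = 124.0675
Step 2: Evaluate g(x).
g(-4.55) = 8*-4.55 - 7 = -43.4
Step 3: Compute Lagrangian.
L = 124.0675 + 9*-43.4 = -266.5325


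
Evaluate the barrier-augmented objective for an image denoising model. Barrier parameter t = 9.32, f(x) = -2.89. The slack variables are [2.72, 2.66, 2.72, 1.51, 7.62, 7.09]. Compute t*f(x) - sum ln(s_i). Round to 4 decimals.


Step 1: Compute log-barrier.
ln values: [1.0006, 0.9783, 1.0006, 0.4121, 2.0308, 1.9587]
phi = -(1.0006 + 0.9783 + 1.0006 + 0.4121 + 2.0308 + 1.9587) = -7.3812
Step 2: Compute augmented objective.
t*f(x) = 9.32*-2.89 = -26.9348
Total = -26.9348 - 7.3812 = -34.316


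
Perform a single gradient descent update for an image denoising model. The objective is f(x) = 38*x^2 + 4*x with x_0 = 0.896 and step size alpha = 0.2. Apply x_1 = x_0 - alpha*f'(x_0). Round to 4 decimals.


We compute the gradient at x_0 and apply the update.
f'(x) = 76*x + 4
f'(0.896) = 76*0.896 + 4 = 72.096
x_1 = 0.896 - 0.2*72.096 = -13.5232


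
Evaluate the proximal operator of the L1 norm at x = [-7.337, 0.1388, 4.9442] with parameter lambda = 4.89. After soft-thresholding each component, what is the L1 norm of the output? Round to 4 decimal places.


Soft-thresholding with lambda = 4.89:
prox(-7.337) = sign(-7.337)*max(|-7.337| - 4.89, 0) = -2.447
prox(0.1388) = sign(0.1388)*max(|0.1388| - 4.89, 0) = 0.0
prox(4.9442) = sign(4.9442)*max(|4.9442| - 4.89, 0) = 0.0542
prox(x) = [-2.447, 0.0, 0.0542]
||prox(x)||_1 = 2.447 + 0.0 + 0.0542 = 2.5012


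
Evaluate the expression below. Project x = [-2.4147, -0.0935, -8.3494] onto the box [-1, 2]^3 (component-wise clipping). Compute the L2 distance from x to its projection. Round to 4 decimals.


Project each component onto [-1, 2].
clip(-2.4147) = -1.0, clip(-0.0935) = -0.0935, clip(-8.3494) = -1.0
Projection = [-1.0, -0.0935, -1.0]
Squared diffs: [2.0014, 0.0, 54.0137]
Distance = sqrt(56.0151) = 7.4843


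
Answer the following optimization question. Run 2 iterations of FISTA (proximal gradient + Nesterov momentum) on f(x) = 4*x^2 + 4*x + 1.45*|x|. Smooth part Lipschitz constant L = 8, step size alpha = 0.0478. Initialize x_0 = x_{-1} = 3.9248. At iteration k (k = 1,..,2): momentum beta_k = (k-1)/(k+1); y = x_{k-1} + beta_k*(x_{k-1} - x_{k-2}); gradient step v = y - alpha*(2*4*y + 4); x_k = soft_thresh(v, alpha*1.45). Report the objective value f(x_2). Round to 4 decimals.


FISTA on f(x) = 4*x^2 + 4*x + 1.45*|x|
L = 8, alpha = 0.0478
Iteration 1: beta = 0.0, y = 3.9248 + 0.0*(3.9248 - 3.9248) = 3.9248
  grad(y) = 35.3984, v = y - alpha*grad = 2.2328
  prox(v) = soft_thresh(2.2328, 0.0693) = 2.1634
Iteration 2: beta = 0.3333, y = 2.1634 + 0.3333*(2.1634 - 3.9248) = 1.5763
  grad(y) = 16.6106, v = y - alpha*grad = 0.7823
  prox(v) = soft_thresh(0.7823, 0.0693) = 0.713
f(x_2) = 4*0.713^2 + 4*0.713 + 1.45*|0.713| = 5.9197


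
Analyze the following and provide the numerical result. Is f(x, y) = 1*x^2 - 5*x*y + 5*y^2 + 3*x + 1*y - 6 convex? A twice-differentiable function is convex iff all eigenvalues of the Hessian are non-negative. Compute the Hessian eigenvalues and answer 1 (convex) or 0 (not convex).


The Hessian of f(x,y) = 1*x^2 - 5*x*y + 5*y^2 + 3*x + 1*y - 6 is:
H = [[2, -5], [-5, 10]]
Trace = 2 + 10 = 12
Determinant = 2*10 - (-5)^2 = -5
Discriminant = (12)^2 - 4*-5 = 164.0
Eigenvalues: lambda_1 = -0.4031, lambda_2 = 12.4031
The function is not convex.

0


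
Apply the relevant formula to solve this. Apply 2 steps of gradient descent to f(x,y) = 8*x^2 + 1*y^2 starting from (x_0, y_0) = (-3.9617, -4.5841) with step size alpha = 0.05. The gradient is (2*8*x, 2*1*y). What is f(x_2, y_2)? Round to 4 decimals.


Gradient descent on f(x,y) = 8*x^2 + 1*y^2.
Starting point: (-3.9617, -4.5841), alpha = 0.05
Step 1: grad_x = 2*8*-3.9617 = -63.3872, grad_y = 2*1*-4.5841 = -9.1682
  x_1 = -3.9617 - 0.05*-63.3872 = -0.7923
  y_1 = -4.5841 - 0.05*-9.1682 = -4.1257
Step 2: grad_x = 2*8*-0.7923 = -12.6774, grad_y = 2*1*-4.1257 = -8.2514
  x_2 = -0.7923 - 0.05*-12.6774 = -0.1585
  y_2 = -4.1257 - 0.05*-8.2514 = -3.7131
f(-0.1585, -3.7131) = 8*(-0.1585)^2 + 1*(-3.7131)^2 = 13.9882


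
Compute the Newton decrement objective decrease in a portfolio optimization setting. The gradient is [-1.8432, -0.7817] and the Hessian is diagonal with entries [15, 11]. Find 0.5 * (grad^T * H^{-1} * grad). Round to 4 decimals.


Step 1: H is diagonal, so H^(-1) * g = [-0.1229, -0.0711].
Step 2: g^T H^(-1) g = sum_i g_i^2 / H_ii
  = (-1.8432)^2/15 + (-0.7817)^2/11
  = 0.2265 + 0.0556 = 0.282
Step 3: Objective decrease = 0.5 * g^T H^(-1) g = 0.141


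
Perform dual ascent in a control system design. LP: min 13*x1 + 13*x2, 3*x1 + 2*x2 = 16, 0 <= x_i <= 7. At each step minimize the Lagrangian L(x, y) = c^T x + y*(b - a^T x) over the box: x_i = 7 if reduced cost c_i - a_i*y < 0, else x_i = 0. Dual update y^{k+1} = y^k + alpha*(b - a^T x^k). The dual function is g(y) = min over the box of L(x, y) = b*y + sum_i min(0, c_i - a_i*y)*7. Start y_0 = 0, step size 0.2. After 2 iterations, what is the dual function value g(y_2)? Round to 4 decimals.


Dual ascent for LP: min 13*x1 + 13*x2, 3*x1 + 2*x2 = 16, 0 <= x_i <= 7
Step 1: y^k = 0.0, reduced costs: (13.0, 13.0)
  x^k = (0.0, 0.0), subgradient = b - a^T x = 16.0
  y^{k+1} = 0.0 + 0.2*16.0 = 3.2
Step 2: y^k = 3.2, reduced costs: (3.4, 6.6)
  x^k = (0.0, 0.0), subgradient = b - a^T x = 16.0
  y^{k+1} = 3.2 + 0.2*16.0 = 6.4
Dual objective at y_2 = 6.4: reduced costs (-6.2, 0.2), box minimizer x = (7.0, 0.0)
g(y_2) = b*y + (c1 - a1*y)*x1 + (c2 - a2*y)*x2 = 16*6.4 + (-6.2)*7.0 + 0.2*0.0 = 102.4 - 43.4 + 0.0 = 59.0


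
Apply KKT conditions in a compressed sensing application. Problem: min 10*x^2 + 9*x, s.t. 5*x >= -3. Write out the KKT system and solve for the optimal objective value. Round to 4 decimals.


Step 1: Try lambda = 0 (constraint inactive).
Stationarity: 2*10*x + 9 = 0
x* = -9/(2*10) = -0.45
Check constraint: 5*-0.45 = -2.25 >= -3 -- satisfied.
Step 2: Compute optimal value.
f(x*) = 10*(-0.45)^2 + 9*(-0.45) = -2.025


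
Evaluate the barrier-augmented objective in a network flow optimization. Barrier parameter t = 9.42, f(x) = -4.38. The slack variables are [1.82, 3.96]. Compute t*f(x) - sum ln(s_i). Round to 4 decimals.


Step 1: Compute log-barrier.
ln values: [0.5988, 1.3762]
phi = -(0.5988 + 1.3762) = -1.9751
Step 2: Compute augmented objective.
t*f(x) = 9.42*-4.38 = -41.2596
Total = -41.2596 - 1.9751 = -43.2347


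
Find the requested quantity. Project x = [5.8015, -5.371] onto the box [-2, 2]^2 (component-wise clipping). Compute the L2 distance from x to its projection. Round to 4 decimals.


Project each component onto [-2, 2].
clip(5.8015) = 2.0, clip(-5.371) = -2.0
Projection = [2.0, -2.0]
Squared diffs: [14.4514, 11.3636]
Distance = sqrt(25.815) = 5.0809


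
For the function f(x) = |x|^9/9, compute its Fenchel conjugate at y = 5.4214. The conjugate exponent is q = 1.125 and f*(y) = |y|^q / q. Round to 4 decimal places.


The conjugate exponent q satisfies 1/p + 1/q = 1.
p = 9, so q = 9/(9 - 1) = 1.125
|y|^q = 5.4214^1.125 = 6.6969
f*(5.4214) = 6.6969 / 1.125 = 5.9528


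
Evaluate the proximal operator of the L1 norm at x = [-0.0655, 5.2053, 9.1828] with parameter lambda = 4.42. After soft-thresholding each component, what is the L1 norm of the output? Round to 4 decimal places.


Soft-thresholding with lambda = 4.42:
prox(-0.0655) = sign(-0.0655)*max(|-0.0655| - 4.42, 0) = 0.0
prox(5.2053) = sign(5.2053)*max(|5.2053| - 4.42, 0) = 0.7853
prox(9.1828) = sign(9.1828)*max(|9.1828| - 4.42, 0) = 4.7628
prox(x) = [0.0, 0.7853, 4.7628]
||prox(x)||_1 = 0.0 + 0.7853 + 4.7628 = 5.5481


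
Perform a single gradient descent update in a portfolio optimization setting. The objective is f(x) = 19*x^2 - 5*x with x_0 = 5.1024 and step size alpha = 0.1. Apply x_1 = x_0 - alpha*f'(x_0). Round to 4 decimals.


We compute the gradient at x_0 and apply the update.
f'(x) = 38*x - 5
f'(5.1024) = 38*5.1024 - 5 = 188.8912
x_1 = 5.1024 - 0.1*188.8912 = -13.7867


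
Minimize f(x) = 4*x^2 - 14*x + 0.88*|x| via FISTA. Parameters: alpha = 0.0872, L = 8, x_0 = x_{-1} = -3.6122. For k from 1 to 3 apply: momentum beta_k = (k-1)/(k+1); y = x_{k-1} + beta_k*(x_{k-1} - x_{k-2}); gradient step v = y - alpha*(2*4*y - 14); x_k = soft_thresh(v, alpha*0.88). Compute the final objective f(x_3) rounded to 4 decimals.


FISTA on f(x) = 4*x^2 - 14*x + 0.88*|x|
L = 8, alpha = 0.0872
Iteration 1: beta = 0.0, y = -3.6122 + 0.0*(-3.6122 + 3.6122) = -3.6122
  grad(y) = -42.8976, v = y - alpha*grad = 0.1285
  prox(v) = soft_thresh(0.1285, 0.0767) = 0.0517
Iteration 2: beta = 0.3333, y = 0.0517 + 0.3333*(0.0517 + 3.6122) = 1.273
  grad(y) = -3.8156, v = y - alpha*grad = 1.6058
  prox(v) = soft_thresh(1.6058, 0.0767) = 1.529
Iteration 3: beta = 0.5, y = 1.529 + 0.5*(1.529 - 0.0517) = 2.2677
  grad(y) = 4.1415, v = y - alpha*grad = 1.9065
  prox(v) = soft_thresh(1.9065, 0.0767) = 1.8298
f(x_3) = 4*1.8298^2 - 14*1.8298 + 0.88*|1.8298| = -10.6143


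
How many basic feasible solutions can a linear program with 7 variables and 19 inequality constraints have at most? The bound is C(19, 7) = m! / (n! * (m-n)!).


Each vertex corresponds to some choice of n active constraints out of m, so the number of vertices is at most C(m, n) = m! / (n!(m-n)!).
m = 19, n = 7
Numerator: 19 * 18 * 17 * 16 * 15 * 14 * 13
Denominator: 7! = 5040
C(19, 7) = 50388


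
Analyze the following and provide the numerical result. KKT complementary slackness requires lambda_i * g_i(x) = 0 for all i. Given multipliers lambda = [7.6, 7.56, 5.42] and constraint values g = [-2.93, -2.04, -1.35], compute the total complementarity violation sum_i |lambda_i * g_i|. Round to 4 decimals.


KKT complementary slackness check:
lambda_1 * g_1 = 7.6 * -2.93 = -22.268
lambda_2 * g_2 = 7.56 * -2.04 = -15.4224
lambda_3 * g_3 = 5.42 * -1.35 = -7.317
Total violation = 22.268 + 15.4224 + 7.317 = 45.0074


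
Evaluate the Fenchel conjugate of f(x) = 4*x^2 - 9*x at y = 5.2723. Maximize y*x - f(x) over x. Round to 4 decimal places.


f*(y) = sup_x {y*x - a*x^2 - b*x} = sup_x {(y-b)*x - a*x^2}
FOC: (y - b) - 2a*x = 0 => x* = (y - b)/(2a)
x* = (5.2723 + 9)/(2*4) = 1.784
f*(5.2723) = (y-b)^2/(4a) = (5.2723 + 9)^2/(4*4)
= 203.6985/16 = 12.7312


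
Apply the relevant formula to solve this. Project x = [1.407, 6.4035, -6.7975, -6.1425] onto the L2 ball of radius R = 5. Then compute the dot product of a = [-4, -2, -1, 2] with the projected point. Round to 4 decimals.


Step 1: Compute ||x|| (intermediates to 6 decimals).
||x|| = sqrt(1.407^2 + 6.4035^2 + (-6.7975)^2 + (-6.1425)^2) = 11.265912
Step 2: Project.
Since ||x|| > R, scale = R/||x|| = 5/11.265912 = 0.443817, proj(x) = scale * x
proj(x) = [0.624451, 2.841982, -3.016846, -2.726146]
Step 3: Dot product.
a^T * proj(x) = -4*0.624451 - 2*2.841982 - 1*(-3.016846) + 2*(-2.726146) = -10.6172


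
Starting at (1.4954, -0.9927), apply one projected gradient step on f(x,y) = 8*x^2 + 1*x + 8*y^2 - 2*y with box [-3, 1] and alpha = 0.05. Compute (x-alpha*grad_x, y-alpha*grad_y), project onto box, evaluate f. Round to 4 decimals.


Step 1: Compute gradient at (1.4954, -0.9927).
grad_x = 2*8*1.4954 + 1 = 24.9264
grad_y = 2*8*-0.9927 - 2 = -17.8832
Step 2: Gradient step.
x_raw = 1.4954 - 0.05*24.9264 = 0.2491
y_raw = -0.9927 - 0.05*-17.8832 = -0.0985
Step 3: Project onto [-3, 1].
x_proj = clip(0.2491) = 0.2491
y_proj = clip(-0.0985) = -0.0985
Step 4: Evaluate f.
f(0.2491, -0.0985) = 1.0202


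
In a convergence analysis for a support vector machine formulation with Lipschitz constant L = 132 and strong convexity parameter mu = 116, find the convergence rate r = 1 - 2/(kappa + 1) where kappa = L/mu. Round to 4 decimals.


Step 1: Compute the condition number.
kappa = L/mu = 132/116 = 1.1379
Step 2: Compute the convergence rate.
r = 1 - 2/(kappa + 1) = 1 - 2*mu/(L + mu) = (L - mu)/(L + mu) = 16/248 = 0.0645


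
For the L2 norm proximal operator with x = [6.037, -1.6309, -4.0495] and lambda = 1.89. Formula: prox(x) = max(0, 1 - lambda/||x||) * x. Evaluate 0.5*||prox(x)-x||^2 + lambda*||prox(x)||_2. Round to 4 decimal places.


Step 1: Compute ||x||.
||x|| = 7.4501
Step 2: Compute scaling factor.
scale = max(0, 1 - 1.89/7.4501) = 0.7463
Step 3: prox(x) = [4.5055, -1.2172, -3.0222]
||prox(x)|| = 5.5601
Step 4: Proximal objective.
0.5*||prox-x||^2 = 1.7861
lambda*||prox|| = 10.5086
Total = 12.2946


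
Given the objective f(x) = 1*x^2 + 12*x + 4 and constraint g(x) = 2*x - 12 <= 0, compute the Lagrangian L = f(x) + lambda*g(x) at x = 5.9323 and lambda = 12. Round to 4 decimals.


Step 1: Evaluate f(x).
f(5.9323) = 1*5.9323^2 + 12*5.9323 + 4 = 110.3798
Step 2: Evaluate g(x).
g(5.9323) = 2*5.9323 - 12 = -0.1354
Step 3: Compute Lagrangian.
L = 110.3798 + 12*-0.1354 = 108.755


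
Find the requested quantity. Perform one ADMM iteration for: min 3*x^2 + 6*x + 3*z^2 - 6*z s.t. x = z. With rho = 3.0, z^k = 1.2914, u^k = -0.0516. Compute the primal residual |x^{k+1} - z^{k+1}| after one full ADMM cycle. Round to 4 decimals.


ADMM iteration with rho = 3.0, z^k = 1.2914, u^k = -0.0516
Step 1: x-update.
Minimize 3*x^2 + 6*x + (3.0/2)*(x - 1.2914 - 0.0516)^2
FOC: (2*3 + 3.0)*x = -6 + 3.0*(1.2914 + 0.0516)
x^{k+1} = -0.219
Step 2: z-update.
Minimize 3*z^2 - 6*z + (3.0/2)*(-0.219 - z - 0.0516)^2
FOC: (2*3 + 3.0)*z = 6 + 3.0*(-0.219 - 0.0516)
z^{k+1} = 0.5765
Step 3: u-update.
u^{k+1} = -0.0516 - 0.219 - 0.5765 = -0.8471
Step 4: Primal residual = |-0.219 - 0.5765| = 0.7955


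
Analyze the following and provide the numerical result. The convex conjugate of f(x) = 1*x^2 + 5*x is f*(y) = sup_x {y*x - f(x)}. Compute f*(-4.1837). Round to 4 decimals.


f*(y) = sup_x {y*x - a*x^2 - b*x} = sup_x {(y-b)*x - a*x^2}
FOC: (y - b) - 2a*x = 0 => x* = (y - b)/(2a)
x* = (-4.1837 - 5)/(2*1) = -4.5919
f*(-4.1837) = (y-b)^2/(4a) = (-4.1837 - 5)^2/(4*1)
= 84.3403/4 = 21.0851


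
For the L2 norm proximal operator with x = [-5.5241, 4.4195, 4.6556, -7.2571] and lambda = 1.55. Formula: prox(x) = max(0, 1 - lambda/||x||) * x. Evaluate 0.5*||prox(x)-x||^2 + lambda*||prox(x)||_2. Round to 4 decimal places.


Step 1: Compute ||x||.
||x|| = 11.1529
Step 2: Compute scaling factor.
scale = max(0, 1 - 1.55/11.1529) = 0.861
Step 3: prox(x) = [-4.7564, 3.8053, 4.0086, -6.2485]
||prox(x)|| = 9.6029
Step 4: Proximal objective.
0.5*||prox-x||^2 = 1.2013
lambda*||prox|| = 14.8845
Total = 16.0858


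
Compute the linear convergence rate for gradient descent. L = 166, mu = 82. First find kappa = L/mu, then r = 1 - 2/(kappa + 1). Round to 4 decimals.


Step 1: Compute the condition number.
kappa = L/mu = 166/82 = 2.0244
Step 2: Compute the convergence rate.
r = 1 - 2/(kappa + 1) = 1 - 2*mu/(L + mu) = (L - mu)/(L + mu) = 84/248 = 0.3387


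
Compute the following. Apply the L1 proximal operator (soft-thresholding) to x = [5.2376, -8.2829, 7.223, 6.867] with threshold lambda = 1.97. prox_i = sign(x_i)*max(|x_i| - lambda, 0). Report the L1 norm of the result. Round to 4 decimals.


Soft-thresholding with lambda = 1.97:
prox(5.2376) = sign(5.2376)*max(|5.2376| - 1.97, 0) = 3.2676
prox(-8.2829) = sign(-8.2829)*max(|-8.2829| - 1.97, 0) = -6.3129
prox(7.223) = sign(7.223)*max(|7.223| - 1.97, 0) = 5.253
prox(6.867) = sign(6.867)*max(|6.867| - 1.97, 0) = 4.897
prox(x) = [3.2676, -6.3129, 5.253, 4.897]
||prox(x)||_1 = 3.2676 + 6.3129 + 5.253 + 4.897 = 19.7305


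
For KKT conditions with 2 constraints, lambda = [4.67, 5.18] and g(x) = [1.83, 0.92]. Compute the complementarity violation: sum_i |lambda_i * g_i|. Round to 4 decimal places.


KKT complementary slackness check:
lambda_1 * g_1 = 4.67 * 1.83 = 8.5461
lambda_2 * g_2 = 5.18 * 0.92 = 4.7656
Total violation = 8.5461 + 4.7656 = 13.3117


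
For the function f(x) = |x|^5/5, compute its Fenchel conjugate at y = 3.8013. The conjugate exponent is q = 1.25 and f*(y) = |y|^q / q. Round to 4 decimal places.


The conjugate exponent q satisfies 1/p + 1/q = 1.
p = 5, so q = 5/(5 - 1) = 1.25
|y|^q = 3.8013^1.25 = 5.3078
f*(3.8013) = 5.3078 / 1.25 = 4.2462


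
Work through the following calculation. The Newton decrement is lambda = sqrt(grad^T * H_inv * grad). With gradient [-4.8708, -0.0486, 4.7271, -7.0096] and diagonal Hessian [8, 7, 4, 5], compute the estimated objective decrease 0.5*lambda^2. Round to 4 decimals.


Step 1: H is diagonal, so H^(-1) * g = [-0.6089, -0.0069, 1.1818, -1.4019].
Step 2: g^T H^(-1) g = sum_i g_i^2 / H_ii
  = (-4.8708)^2/8 + (-0.0486)^2/7 + (4.7271)^2/4 + (-7.0096)^2/5
  = 2.9656 + 0.0003 + 5.5864 + 9.8269 = 18.3792
Step 3: Objective decrease = 0.5 * g^T H^(-1) g = 9.1896


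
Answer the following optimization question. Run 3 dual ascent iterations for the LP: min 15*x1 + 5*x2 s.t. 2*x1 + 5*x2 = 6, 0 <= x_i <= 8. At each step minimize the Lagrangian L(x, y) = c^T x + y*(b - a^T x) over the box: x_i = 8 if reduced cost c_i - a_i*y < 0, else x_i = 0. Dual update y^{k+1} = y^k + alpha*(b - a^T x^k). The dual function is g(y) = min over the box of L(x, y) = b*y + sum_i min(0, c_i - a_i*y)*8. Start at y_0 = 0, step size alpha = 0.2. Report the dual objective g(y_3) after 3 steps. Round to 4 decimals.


Dual ascent for LP: min 15*x1 + 5*x2, 2*x1 + 5*x2 = 6, 0 <= x_i <= 8
Step 1: y^k = 0.0, reduced costs: (15.0, 5.0)
  x^k = (0.0, 0.0), subgradient = b - a^T x = 6.0
  y^{k+1} = 0.0 + 0.2*6.0 = 1.2
Step 2: y^k = 1.2, reduced costs: (12.6, -1.0)
  x^k = (0.0, 8.0), subgradient = b - a^T x = -34.0
  y^{k+1} = 1.2 + 0.2*-34.0 = -5.6
Step 3: y^k = -5.6, reduced costs: (26.2, 33.0)
  x^k = (0.0, 0.0), subgradient = b - a^T x = 6.0
  y^{k+1} = -5.6 + 0.2*6.0 = -4.4
Dual objective at y_3 = -4.4: reduced costs (23.8, 27.0), box minimizer x = (0.0, 0.0)
g(y_3) = b*y + (c1 - a1*y)*x1 + (c2 - a2*y)*x2 = 6*(-4.4) + 23.8*0.0 + 27.0*0.0 = -26.4 + 0.0 + 0.0 = -26.4


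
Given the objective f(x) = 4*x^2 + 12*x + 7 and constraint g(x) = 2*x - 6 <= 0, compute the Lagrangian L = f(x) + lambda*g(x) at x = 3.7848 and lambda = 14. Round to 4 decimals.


Step 1: Evaluate f(x).
f(3.7848) = 4*3.7848^2 + 12*3.7848 + 7 = 109.7164
Step 2: Evaluate g(x).
g(3.7848) = 2*3.7848 - 6 = 1.5696
Step 3: Compute Lagrangian.
L = 109.7164 + 14*1.5696 = 131.6908


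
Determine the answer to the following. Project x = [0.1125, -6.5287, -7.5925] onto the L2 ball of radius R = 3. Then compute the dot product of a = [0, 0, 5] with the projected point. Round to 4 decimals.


Step 1: Compute ||x|| (intermediates to 6 decimals).
||x|| = sqrt(0.1125^2 + (-6.5287)^2 + (-7.5925)^2) = 10.014122
Step 2: Project.
Since ||x|| > R, scale = R/||x|| = 3/10.014122 = 0.299577, proj(x) = scale * x
proj(x) = [0.033702, -1.955848, -2.274538]
Step 3: Dot product.
a^T * proj(x) = 0*0.033702 + 0*(-1.955848) + 5*(-2.274538) = -11.3727


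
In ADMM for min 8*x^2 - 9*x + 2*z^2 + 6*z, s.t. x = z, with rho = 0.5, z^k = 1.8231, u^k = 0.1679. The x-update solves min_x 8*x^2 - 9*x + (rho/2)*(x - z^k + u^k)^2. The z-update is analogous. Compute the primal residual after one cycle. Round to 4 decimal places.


ADMM iteration with rho = 0.5, z^k = 1.8231, u^k = 0.1679
Step 1: x-update.
Minimize 8*x^2 - 9*x + (0.5/2)*(x - 1.8231 + 0.1679)^2
FOC: (2*8 + 0.5)*x = 9 + 0.5*(1.8231 - 0.1679)
x^{k+1} = 0.5956
Step 2: z-update.
Minimize 2*z^2 + 6*z + (0.5/2)*(0.5956 - z + 0.1679)^2
FOC: (2*2 + 0.5)*z = -6 + 0.5*(0.5956 + 0.1679)
z^{k+1} = -1.2485
Step 3: u-update.
u^{k+1} = 0.1679 + 0.5956 + 1.2485 = 2.012
Step 4: Primal residual = |0.5956 + 1.2485| = 1.8441


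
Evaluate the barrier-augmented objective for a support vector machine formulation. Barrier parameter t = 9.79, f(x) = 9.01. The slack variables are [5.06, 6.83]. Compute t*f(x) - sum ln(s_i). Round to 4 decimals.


Step 1: Compute log-barrier.
ln values: [1.6214, 1.9213]
phi = -(1.6214 + 1.9213) = -3.5427
Step 2: Compute augmented objective.
t*f(x) = 9.79*9.01 = 88.2079
Total = 88.2079 - 3.5427 = 84.6652


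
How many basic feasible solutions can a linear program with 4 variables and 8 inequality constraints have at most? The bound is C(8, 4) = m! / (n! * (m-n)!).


Each vertex corresponds to some choice of n active constraints out of m, so the number of vertices is at most C(m, n) = m! / (n!(m-n)!).
m = 8, n = 4
Numerator: 8 * 7 * 6 * 5
Denominator: 4! = 24
C(8, 4) = 70


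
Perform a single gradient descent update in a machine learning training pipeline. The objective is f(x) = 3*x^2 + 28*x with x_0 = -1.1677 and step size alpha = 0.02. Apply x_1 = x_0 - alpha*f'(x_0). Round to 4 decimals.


We compute the gradient at x_0 and apply the update.
f'(x) = 6*x + 28
f'(-1.1677) = 6*-1.1677 + 28 = 20.9938
x_1 = -1.1677 - 0.02*20.9938 = -1.5876


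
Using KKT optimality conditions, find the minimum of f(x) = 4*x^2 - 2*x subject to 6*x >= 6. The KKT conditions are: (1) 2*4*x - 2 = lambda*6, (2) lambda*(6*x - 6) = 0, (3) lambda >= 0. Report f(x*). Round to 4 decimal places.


Step 1: Try lambda = 0 (constraint inactive).
x_unc = 2/(2*4) = 0.25
Check: 6*0.25 = 1.5 < 6 -- violated!
Step 2: Constraint must be active: 6*x = 6
x* = 6/6 = 1.0
lambda = (2*4*1.0 - 2)/6 = 1.0
Step 3: Compute optimal value.
f(x*) = 4*1.0^2 - 2*1.0 = 2.0


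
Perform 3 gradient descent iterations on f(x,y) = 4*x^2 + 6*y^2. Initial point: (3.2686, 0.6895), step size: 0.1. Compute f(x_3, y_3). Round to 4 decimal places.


Gradient descent on f(x,y) = 4*x^2 + 6*y^2.
Starting point: (3.2686, 0.6895), alpha = 0.1
Step 1: grad_x = 2*4*3.2686 = 26.1488, grad_y = 2*6*0.6895 = 8.274
  x_1 = 3.2686 - 0.1*26.1488 = 0.6537
  y_1 = 0.6895 - 0.1*8.274 = -0.1379
Step 2: grad_x = 2*4*0.6537 = 5.2298, grad_y = 2*6*-0.1379 = -1.6548
  x_2 = 0.6537 - 0.1*5.2298 = 0.1307
  y_2 = -0.1379 - 0.1*-1.6548 = 0.0276
Step 3: grad_x = 2*4*0.1307 = 1.046, grad_y = 2*6*0.0276 = 0.331
  x_3 = 0.1307 - 0.1*1.046 = 0.0261
  y_3 = 0.0276 - 0.1*0.331 = -0.0055
f(0.0261, -0.0055) = 4*0.0261^2 + 6*(-0.0055)^2 = 0.0029


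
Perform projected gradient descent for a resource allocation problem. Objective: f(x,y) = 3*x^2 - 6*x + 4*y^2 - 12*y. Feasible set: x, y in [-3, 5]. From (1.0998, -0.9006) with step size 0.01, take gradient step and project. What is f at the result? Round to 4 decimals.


Step 1: Compute gradient at (1.0998, -0.9006).
grad_x = 2*3*1.0998 - 6 = 0.5988
grad_y = 2*4*-0.9006 - 12 = -19.2048
Step 2: Gradient step.
x_raw = 1.0998 - 0.01*0.5988 = 1.0938
y_raw = -0.9006 - 0.01*-19.2048 = -0.7086
Step 3: Project onto [-3, 5].
x_proj = clip(1.0938) = 1.0938
y_proj = clip(-0.7086) = -0.7086
Step 4: Evaluate f.
f(1.0938, -0.7086) = 7.5372


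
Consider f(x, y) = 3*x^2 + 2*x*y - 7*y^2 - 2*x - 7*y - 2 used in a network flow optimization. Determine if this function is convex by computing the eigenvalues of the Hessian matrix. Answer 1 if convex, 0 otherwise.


The Hessian of f(x,y) = 3*x^2 + 2*x*y - 7*y^2 - 2*x - 7*y - 2 is:
H = [[6, 2], [2, -14]]
Trace = 6 - 14 = -8
Determinant = 6*-14 - (2)^2 = -88
Discriminant = (-8)^2 - 4*-88 = 416.0
Eigenvalues: lambda_1 = -14.198, lambda_2 = 6.198
The function is not convex.

0


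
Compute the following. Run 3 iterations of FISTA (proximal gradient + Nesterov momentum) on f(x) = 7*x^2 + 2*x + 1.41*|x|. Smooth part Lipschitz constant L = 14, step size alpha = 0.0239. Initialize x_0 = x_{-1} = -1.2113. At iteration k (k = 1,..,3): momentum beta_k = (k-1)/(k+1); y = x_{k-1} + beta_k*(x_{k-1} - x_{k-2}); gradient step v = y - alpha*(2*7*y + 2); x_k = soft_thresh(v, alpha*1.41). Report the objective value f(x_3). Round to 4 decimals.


FISTA on f(x) = 7*x^2 + 2*x + 1.41*|x|
L = 14, alpha = 0.0239
Iteration 1: beta = 0.0, y = -1.2113 + 0.0*(-1.2113 + 1.2113) = -1.2113
  grad(y) = -14.9582, v = y - alpha*grad = -0.8538
  prox(v) = soft_thresh(-0.8538, 0.0337) = -0.8201
Iteration 2: beta = 0.3333, y = -0.8201 + 0.3333*(-0.8201 + 1.2113) = -0.6897
  grad(y) = -7.6558, v = y - alpha*grad = -0.5067
  prox(v) = soft_thresh(-0.5067, 0.0337) = -0.473
Iteration 3: beta = 0.5, y = -0.473 + 0.5*(-0.473 + 0.8201) = -0.2995
  grad(y) = -2.1929, v = y - alpha*grad = -0.2471
  prox(v) = soft_thresh(-0.2471, 0.0337) = -0.2134
f(x_3) = 7*(-0.2134)^2 + 2*(-0.2134) + 1.41*|-0.2134| = 0.1928


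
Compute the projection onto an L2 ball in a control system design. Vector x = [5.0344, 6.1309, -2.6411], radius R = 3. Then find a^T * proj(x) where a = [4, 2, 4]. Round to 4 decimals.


Step 1: Compute ||x|| (intermediates to 6 decimals).
||x|| = sqrt(5.0344^2 + 6.1309^2 + (-2.6411)^2) = 8.361132
Step 2: Project.
Since ||x|| > R, scale = R/||x|| = 3/8.361132 = 0.358803, proj(x) = scale * x
proj(x) = [1.806358, 2.199785, -0.947635]
Step 3: Dot product.
a^T * proj(x) = 4*1.806358 + 2*2.199785 + 4*(-0.947635) = 7.8345


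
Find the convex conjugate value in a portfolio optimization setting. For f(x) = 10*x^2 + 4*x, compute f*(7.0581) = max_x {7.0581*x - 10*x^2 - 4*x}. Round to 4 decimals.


f*(y) = sup_x {y*x - a*x^2 - b*x} = sup_x {(y-b)*x - a*x^2}
FOC: (y - b) - 2a*x = 0 => x* = (y - b)/(2a)
x* = (7.0581 - 4)/(2*10) = 0.1529
f*(7.0581) = (y-b)^2/(4a) = (7.0581 - 4)^2/(4*10)
= 9.352/40 = 0.2338


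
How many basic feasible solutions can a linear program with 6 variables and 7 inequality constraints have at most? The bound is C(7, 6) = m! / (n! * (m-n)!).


Each vertex corresponds to some choice of n active constraints out of m, so the number of vertices is at most C(m, n) = m! / (n!(m-n)!).
m = 7, n = 6
Numerator: 7 * 6 * 5 * 4 * 3 * 2
Denominator: 6! = 720
C(7, 6) = 7


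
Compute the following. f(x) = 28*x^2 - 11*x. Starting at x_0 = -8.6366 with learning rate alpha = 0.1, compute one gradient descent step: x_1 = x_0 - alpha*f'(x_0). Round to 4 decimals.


We compute the gradient at x_0 and apply the update.
f'(x) = 56*x - 11
f'(-8.6366) = 56*-8.6366 - 11 = -494.6496
x_1 = -8.6366 - 0.1*-494.6496 = 40.8284


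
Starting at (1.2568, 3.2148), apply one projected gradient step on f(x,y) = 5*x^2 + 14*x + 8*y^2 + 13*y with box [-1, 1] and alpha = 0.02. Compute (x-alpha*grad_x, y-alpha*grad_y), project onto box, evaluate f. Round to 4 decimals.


Step 1: Compute gradient at (1.2568, 3.2148).
grad_x = 2*5*1.2568 + 14 = 26.568
grad_y = 2*8*3.2148 + 13 = 64.4368
Step 2: Gradient step.
x_raw = 1.2568 - 0.02*26.568 = 0.7254
y_raw = 3.2148 - 0.02*64.4368 = 1.9261
Step 3: Project onto [-1, 1].
x_proj = clip(0.7254) = 0.7254
y_proj = clip(1.9261) = 1.0
Step 4: Evaluate f.
f(0.7254, 1.0) = 33.7875


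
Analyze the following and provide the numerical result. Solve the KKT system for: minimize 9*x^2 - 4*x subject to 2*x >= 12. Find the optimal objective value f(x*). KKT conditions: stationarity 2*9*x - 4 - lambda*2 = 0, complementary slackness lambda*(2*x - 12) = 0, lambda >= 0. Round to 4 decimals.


Step 1: Try lambda = 0 (constraint inactive).
x_unc = 4/(2*9) = 0.2222
Check: 2*0.2222 = 0.4444 < 12 -- violated!
Step 2: Constraint must be active: 2*x = 12
x* = 12/2 = 6.0
lambda = (2*9*6.0 - 4)/2 = 52.0
Step 3: Compute optimal value.
f(x*) = 9*6.0^2 - 4*6.0 = 300.0


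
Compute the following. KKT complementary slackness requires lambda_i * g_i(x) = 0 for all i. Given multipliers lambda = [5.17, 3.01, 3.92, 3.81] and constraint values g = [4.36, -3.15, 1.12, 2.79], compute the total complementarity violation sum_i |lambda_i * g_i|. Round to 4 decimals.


KKT complementary slackness check:
lambda_1 * g_1 = 5.17 * 4.36 = 22.5412
lambda_2 * g_2 = 3.01 * -3.15 = -9.4815
lambda_3 * g_3 = 3.92 * 1.12 = 4.3904
lambda_4 * g_4 = 3.81 * 2.79 = 10.6299
Total violation = 22.5412 + 9.4815 + 4.3904 + 10.6299 = 47.043


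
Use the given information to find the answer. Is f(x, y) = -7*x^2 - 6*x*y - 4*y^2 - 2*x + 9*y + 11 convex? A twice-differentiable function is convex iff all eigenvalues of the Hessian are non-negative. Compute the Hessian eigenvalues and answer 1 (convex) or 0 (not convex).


The Hessian of f(x,y) = -7*x^2 - 6*x*y - 4*y^2 - 2*x + 9*y + 11 is:
H = [[-14, -6], [-6, -8]]
Trace = -14 - 8 = -22
Determinant = -14*-8 - (-6)^2 = 76
Discriminant = (-22)^2 - 4*76 = 180.0
Eigenvalues: lambda_1 = -17.7082, lambda_2 = -4.2918
The function is not convex.

0


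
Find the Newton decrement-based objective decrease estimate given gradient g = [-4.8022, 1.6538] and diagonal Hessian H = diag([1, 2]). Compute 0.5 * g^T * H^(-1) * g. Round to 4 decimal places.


Step 1: H is diagonal, so H^(-1) * g = [-4.8022, 0.8269].
Step 2: g^T H^(-1) g = sum_i g_i^2 / H_ii
  = (-4.8022)^2/1 + (1.6538)^2/2
  = 23.0611 + 1.3675 = 24.4287
Step 3: Objective decrease = 0.5 * g^T H^(-1) g = 12.2143


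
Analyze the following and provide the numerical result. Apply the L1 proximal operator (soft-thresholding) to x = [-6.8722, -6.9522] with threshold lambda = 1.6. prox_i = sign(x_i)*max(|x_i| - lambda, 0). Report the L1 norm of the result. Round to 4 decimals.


Soft-thresholding with lambda = 1.6:
prox(-6.8722) = sign(-6.8722)*max(|-6.8722| - 1.6, 0) = -5.2722
prox(-6.9522) = sign(-6.9522)*max(|-6.9522| - 1.6, 0) = -5.3522
prox(x) = [-5.2722, -5.3522]
||prox(x)||_1 = 5.2722 + 5.3522 = 10.6244


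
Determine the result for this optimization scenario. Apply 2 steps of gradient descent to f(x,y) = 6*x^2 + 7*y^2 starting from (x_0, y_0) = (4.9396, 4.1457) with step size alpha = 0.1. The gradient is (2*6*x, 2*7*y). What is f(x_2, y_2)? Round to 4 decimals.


Gradient descent on f(x,y) = 6*x^2 + 7*y^2.
Starting point: (4.9396, 4.1457), alpha = 0.1
Step 1: grad_x = 2*6*4.9396 = 59.2752, grad_y = 2*7*4.1457 = 58.0398
  x_1 = 4.9396 - 0.1*59.2752 = -0.9879
  y_1 = 4.1457 - 0.1*58.0398 = -1.6583
Step 2: grad_x = 2*6*-0.9879 = -11.855, grad_y = 2*7*-1.6583 = -23.2159
  x_2 = -0.9879 - 0.1*-11.855 = 0.1976
  y_2 = -1.6583 - 0.1*-23.2159 = 0.6633
f(0.1976, 0.6633) = 6*0.1976^2 + 7*0.6633^2 = 3.3141


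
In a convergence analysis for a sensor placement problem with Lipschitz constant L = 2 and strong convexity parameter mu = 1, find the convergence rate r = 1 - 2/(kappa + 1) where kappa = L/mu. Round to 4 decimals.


Step 1: Compute the condition number.
kappa = L/mu = 2/1 = 2.0
Step 2: Compute the convergence rate.
r = 1 - 2/(kappa + 1) = 1 - 2*mu/(L + mu) = (L - mu)/(L + mu) = 1/3 = 0.3333


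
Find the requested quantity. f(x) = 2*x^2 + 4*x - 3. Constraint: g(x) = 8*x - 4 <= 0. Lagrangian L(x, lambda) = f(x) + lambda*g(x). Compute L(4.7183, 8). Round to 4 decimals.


Step 1: Evaluate f(x).
f(4.7183) = 2*4.7183^2 + 4*4.7183 - 3 = 60.3979
Step 2: Evaluate g(x).
g(4.7183) = 8*4.7183 - 4 = 33.7464
Step 3: Compute Lagrangian.
L = 60.3979 + 8*33.7464 = 330.3691


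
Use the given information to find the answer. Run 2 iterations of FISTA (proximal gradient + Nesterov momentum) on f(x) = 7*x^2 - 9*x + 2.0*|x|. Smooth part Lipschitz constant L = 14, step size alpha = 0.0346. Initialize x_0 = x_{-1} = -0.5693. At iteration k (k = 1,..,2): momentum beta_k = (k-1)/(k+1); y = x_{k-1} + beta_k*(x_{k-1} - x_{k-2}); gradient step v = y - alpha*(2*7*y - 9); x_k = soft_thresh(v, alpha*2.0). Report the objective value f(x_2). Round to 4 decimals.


FISTA on f(x) = 7*x^2 - 9*x + 2.0*|x|
L = 14, alpha = 0.0346
Iteration 1: beta = 0.0, y = -0.5693 + 0.0*(-0.5693 + 0.5693) = -0.5693
  grad(y) = -16.9702, v = y - alpha*grad = 0.0179
  prox(v) = soft_thresh(0.0179, 0.0692) = 0.0
Iteration 2: beta = 0.3333, y = 0.0 + 0.3333*(0.0 + 0.5693) = 0.1898
  grad(y) = -6.3433, v = y - alpha*grad = 0.4092
  prox(v) = soft_thresh(0.4092, 0.0692) = 0.34
f(x_2) = 7*0.34^2 - 9*0.34 + 2.0*|0.34| = -1.5709


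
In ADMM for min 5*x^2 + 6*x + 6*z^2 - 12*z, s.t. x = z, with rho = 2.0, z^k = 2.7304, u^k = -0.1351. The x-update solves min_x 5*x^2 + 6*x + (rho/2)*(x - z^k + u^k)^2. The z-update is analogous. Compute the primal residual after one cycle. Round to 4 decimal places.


ADMM iteration with rho = 2.0, z^k = 2.7304, u^k = -0.1351
Step 1: x-update.
Minimize 5*x^2 + 6*x + (2.0/2)*(x - 2.7304 - 0.1351)^2
FOC: (2*5 + 2.0)*x = -6 + 2.0*(2.7304 + 0.1351)
x^{k+1} = -0.0224
Step 2: z-update.
Minimize 6*z^2 - 12*z + (2.0/2)*(-0.0224 - z - 0.1351)^2
FOC: (2*6 + 2.0)*z = 12 + 2.0*(-0.0224 - 0.1351)
z^{k+1} = 0.8346
Step 3: u-update.
u^{k+1} = -0.1351 - 0.0224 - 0.8346 = -0.9922
Step 4: Primal residual = |-0.0224 - 0.8346| = 0.8571


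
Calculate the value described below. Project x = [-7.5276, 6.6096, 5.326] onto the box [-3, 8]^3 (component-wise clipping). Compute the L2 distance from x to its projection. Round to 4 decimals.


Project each component onto [-3, 8].
clip(-7.5276) = -3.0, clip(6.6096) = 6.6096, clip(5.326) = 5.326
Projection = [-3.0, 6.6096, 5.326]
Squared diffs: [20.4992, 0.0, 0.0]
Distance = sqrt(20.4992) = 4.5276


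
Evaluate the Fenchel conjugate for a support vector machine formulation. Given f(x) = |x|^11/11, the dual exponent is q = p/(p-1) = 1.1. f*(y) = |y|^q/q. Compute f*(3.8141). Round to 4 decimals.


The conjugate exponent q satisfies 1/p + 1/q = 1.
p = 11, so q = 11/(11 - 1) = 1.1
|y|^q = 3.8141^1.1 = 4.3604
f*(3.8141) = 4.3604 / 1.1 = 3.964


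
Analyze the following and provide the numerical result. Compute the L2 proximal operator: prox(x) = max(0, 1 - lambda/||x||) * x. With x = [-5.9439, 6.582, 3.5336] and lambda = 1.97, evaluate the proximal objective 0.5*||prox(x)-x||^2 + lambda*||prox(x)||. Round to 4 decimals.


Step 1: Compute ||x||.
||x|| = 9.5467
Step 2: Compute scaling factor.
scale = max(0, 1 - 1.97/9.5467) = 0.7936
Step 3: prox(x) = [-4.7173, 5.2238, 2.8044]
||prox(x)|| = 7.5767
Step 4: Proximal objective.
0.5*||prox-x||^2 = 1.9405
lambda*||prox|| = 14.9261
Total = 16.8665


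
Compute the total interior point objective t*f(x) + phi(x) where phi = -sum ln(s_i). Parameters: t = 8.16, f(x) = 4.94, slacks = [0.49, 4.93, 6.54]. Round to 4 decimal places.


Step 1: Compute log-barrier.
ln values: [-0.7133, 1.5953, 1.8779]
phi = -(-0.7133 + 1.5953 + 1.8779) = -2.7599
Step 2: Compute augmented objective.
t*f(x) = 8.16*4.94 = 40.3104
Total = 40.3104 - 2.7599 = 37.5505


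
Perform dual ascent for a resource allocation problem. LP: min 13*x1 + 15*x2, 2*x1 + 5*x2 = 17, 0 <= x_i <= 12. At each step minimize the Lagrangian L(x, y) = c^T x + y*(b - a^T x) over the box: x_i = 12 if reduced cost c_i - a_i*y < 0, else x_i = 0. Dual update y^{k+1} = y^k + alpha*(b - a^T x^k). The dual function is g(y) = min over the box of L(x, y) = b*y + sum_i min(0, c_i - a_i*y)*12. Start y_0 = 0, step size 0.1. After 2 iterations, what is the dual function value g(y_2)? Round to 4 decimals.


Dual ascent for LP: min 13*x1 + 15*x2, 2*x1 + 5*x2 = 17, 0 <= x_i <= 12
Step 1: y^k = 0.0, reduced costs: (13.0, 15.0)
  x^k = (0.0, 0.0), subgradient = b - a^T x = 17.0
  y^{k+1} = 0.0 + 0.1*17.0 = 1.7
Step 2: y^k = 1.7, reduced costs: (9.6, 6.5)
  x^k = (0.0, 0.0), subgradient = b - a^T x = 17.0
  y^{k+1} = 1.7 + 0.1*17.0 = 3.4
Dual objective at y_2 = 3.4: reduced costs (6.2, -2.0), box minimizer x = (0.0, 12.0)
g(y_2) = b*y + (c1 - a1*y)*x1 + (c2 - a2*y)*x2 = 17*3.4 + 6.2*0.0 + (-2.0)*12.0 = 57.8 + 0.0 - 24.0 = 33.8
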